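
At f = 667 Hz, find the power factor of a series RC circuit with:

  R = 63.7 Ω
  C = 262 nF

Step 1 — Angular frequency: ω = 2π·f = 2π·667 = 4191 rad/s.
Step 2 — Component impedances:
  R: Z = R = 63.7 Ω
  C: Z = 1/(jωC) = -j/(ω·C) = 0 - j910.7 Ω
Step 3 — Series combination: Z_total = R + C = 63.7 - j910.7 Ω = 913∠-86.0° Ω.
Step 4 — Power factor: PF = cos(φ) = Re(Z)/|Z| = 63.7/913 = 0.06977.
Step 5 — Type: Im(Z) = -910.7 ⇒ leading (phase φ = -86.0°).

PF = 0.06977 (leading, φ = -86.0°)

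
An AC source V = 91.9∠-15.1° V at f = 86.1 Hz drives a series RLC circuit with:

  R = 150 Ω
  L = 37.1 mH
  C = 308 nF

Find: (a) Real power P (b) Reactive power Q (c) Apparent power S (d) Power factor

Step 1 — Angular frequency: ω = 2π·f = 2π·86.1 = 541 rad/s.
Step 2 — Component impedances:
  R: Z = R = 150 Ω
  L: Z = jωL = j·541·0.0371 = 0 + j20.07 Ω
  C: Z = 1/(jωC) = -j/(ω·C) = 0 - j6002 Ω
Step 3 — Series combination: Z_total = R + L + C = 150 - j5982 Ω = 5983∠-88.6° Ω.
Step 4 — Source phasor: V = 91.9∠-15.1° V = 88.73 - j23.94 V.
Step 5 — Current: I = V / Z = 0.004372 + j0.01472 A = 0.01536∠73.5° A.
Step 6 — Complex power: S = V·I* = 0.03539 - j1.411 VA.
Step 7 — Real power: P = Re(S) = 0.03539 W.
Step 8 — Reactive power: Q = Im(S) = -1.411 VAR.
Step 9 — Apparent power: |S| = 1.412 VA.
Step 10 — Power factor: PF = P/|S| = 0.02507 (leading).

(a) P = 0.03539 W  (b) Q = -1.411 VAR  (c) S = 1.412 VA  (d) PF = 0.02507 (leading)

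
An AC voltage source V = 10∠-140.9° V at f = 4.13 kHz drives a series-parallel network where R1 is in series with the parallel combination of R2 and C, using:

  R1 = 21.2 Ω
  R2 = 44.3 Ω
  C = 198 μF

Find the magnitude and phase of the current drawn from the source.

Step 1 — Angular frequency: ω = 2π·f = 2π·4130 = 2.595e+04 rad/s.
Step 2 — Component impedances:
  R1: Z = R = 21.2 Ω
  R2: Z = R = 44.3 Ω
  C: Z = 1/(jωC) = -j/(ω·C) = 0 - j0.1946 Ω
Step 3 — Parallel branch: R2 || C = 1/(1/R2 + 1/C) = 0.0008551 - j0.1946 Ω.
Step 4 — Series with R1: Z_total = R1 + (R2 || C) = 21.2 - j0.1946 Ω = 21.2∠-0.5° Ω.
Step 5 — Source phasor: V = 10∠-140.9° V = -7.76 - j6.307 V.
Step 6 — Ohm's law: I = V / Z_total = (-7.76 - j6.307) / (21.2 - j0.1946) = -0.3633 - j0.3008 A.
Step 7 — Convert to polar: |I| = 0.4717 A, ∠I = -140.4°.

I = 0.4717∠-140.4° A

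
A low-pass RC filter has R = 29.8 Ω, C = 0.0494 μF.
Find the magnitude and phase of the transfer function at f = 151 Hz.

Step 1 — Angular frequency: ω = 2π·151 = 948.8 rad/s.
Step 2 — Transfer function: H(jω) = 1/(1 + jωRC).
Step 3 — Denominator: 1 + jωRC = 1 + j·948.8·29.8·4.94e-08 = 1 + j0.001397.
Step 4 — H = 1 - j0.001397.
Step 5 — Magnitude: |H| = 1 (-0.0 dB); phase: φ = -0.1°.

|H| = 1 (-0.0 dB), φ = -0.1°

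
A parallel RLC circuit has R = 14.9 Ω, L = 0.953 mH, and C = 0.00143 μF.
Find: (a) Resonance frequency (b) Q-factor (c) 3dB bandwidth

Step 1 — Resonance: ω₀ = 1/√(LC) = 1/√(0.000953·1.43e-09) = 8.566e+05 rad/s.
Step 2 — f₀ = ω₀/(2π) = 1.363e+05 Hz.
Step 3 — Parallel Q: Q = R/(ω₀L) = 14.9/(8.566e+05·0.000953) = 0.01825.
Step 4 — Bandwidth: Δω = ω₀/Q = 4.693e+07 rad/s; BW = Δω/(2π) = 7.47e+06 Hz.

(a) f₀ = 1.363e+05 Hz  (b) Q = 0.01825  (c) BW = 7.47e+06 Hz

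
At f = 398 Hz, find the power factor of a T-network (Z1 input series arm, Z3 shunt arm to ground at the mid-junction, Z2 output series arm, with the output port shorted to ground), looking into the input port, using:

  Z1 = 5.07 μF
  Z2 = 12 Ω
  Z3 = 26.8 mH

Step 1 — Angular frequency: ω = 2π·f = 2π·398 = 2501 rad/s.
Step 2 — Component impedances:
  Z1: Z = 1/(jωC) = -j/(ω·C) = 0 - j78.87 Ω
  Z2: Z = R = 12 Ω
  Z3: Z = jωL = j·2501·0.0268 = 0 + j67.02 Ω
Step 3 — With the output port shorted to ground, the output series arm Z2 runs from the junction to ground; the shunt arm Z3 also runs from the junction to ground. They appear in parallel: Z3 || Z2 = 11.63 + j2.082 Ω.
Step 4 — Series with input arm Z1: Z_in = Z1 + (Z3 || Z2) = 11.63 - j76.79 Ω = 77.67∠-81.4° Ω.
Step 5 — Power factor: PF = cos(φ) = Re(Z)/|Z| = 11.63/77.67 = 0.1497.
Step 6 — Type: Im(Z) = -76.79 ⇒ leading (phase φ = -81.4°).

PF = 0.1497 (leading, φ = -81.4°)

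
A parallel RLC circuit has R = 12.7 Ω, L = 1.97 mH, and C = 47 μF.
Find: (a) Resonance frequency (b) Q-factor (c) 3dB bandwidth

Step 1 — Resonance: ω₀ = 1/√(LC) = 1/√(0.00197·4.7e-05) = 3286 rad/s.
Step 2 — f₀ = ω₀/(2π) = 523 Hz.
Step 3 — Parallel Q: Q = R/(ω₀L) = 12.7/(3286·0.00197) = 1.962.
Step 4 — Bandwidth: Δω = ω₀/Q = 1675 rad/s; BW = Δω/(2π) = 266.6 Hz.

(a) f₀ = 523 Hz  (b) Q = 1.962  (c) BW = 266.6 Hz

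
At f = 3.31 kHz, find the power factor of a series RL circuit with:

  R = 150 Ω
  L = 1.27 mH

Step 1 — Angular frequency: ω = 2π·f = 2π·3310 = 2.08e+04 rad/s.
Step 2 — Component impedances:
  R: Z = R = 150 Ω
  L: Z = jωL = j·2.08e+04·0.00127 = 0 + j26.41 Ω
Step 3 — Series combination: Z_total = R + L = 150 + j26.41 Ω = 152.3∠10.0° Ω.
Step 4 — Power factor: PF = cos(φ) = Re(Z)/|Z| = 150/152.31 = 0.9848.
Step 5 — Type: Im(Z) = 26.41 ⇒ lagging (phase φ = 10.0°).

PF = 0.9848 (lagging, φ = 10.0°)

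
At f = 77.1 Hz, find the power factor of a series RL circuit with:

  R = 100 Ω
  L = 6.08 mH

Step 1 — Angular frequency: ω = 2π·f = 2π·77.1 = 484.4 rad/s.
Step 2 — Component impedances:
  R: Z = R = 100 Ω
  L: Z = jωL = j·484.4·0.00608 = 0 + j2.945 Ω
Step 3 — Series combination: Z_total = R + L = 100 + j2.945 Ω = 100∠1.7° Ω.
Step 4 — Power factor: PF = cos(φ) = Re(Z)/|Z| = 100/100.04 = 0.9996.
Step 5 — Type: Im(Z) = 2.945 ⇒ lagging (phase φ = 1.7°).

PF = 0.9996 (lagging, φ = 1.7°)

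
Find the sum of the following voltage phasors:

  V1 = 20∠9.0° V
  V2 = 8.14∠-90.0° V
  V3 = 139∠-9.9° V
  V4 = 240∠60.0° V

Step 1 — Convert each phasor to rectangular form:
  V1 = 20·(cos(9.0°) + j·sin(9.0°)) = 19.75 + j3.129 V
  V2 = 8.14·(cos(-90.0°) + j·sin(-90.0°)) = 0 - j8.14 V
  V3 = 139·(cos(-9.9°) + j·sin(-9.9°)) = 136.9 - j23.9 V
  V4 = 240·(cos(60.0°) + j·sin(60.0°)) = 120 + j207.8 V
Step 2 — Sum components: V_total = 276.7 + j178.9 V.
Step 3 — Convert to polar: |V_total| = 329.5 V, ∠V_total = 32.9°.

V_total = 329.5∠32.9° V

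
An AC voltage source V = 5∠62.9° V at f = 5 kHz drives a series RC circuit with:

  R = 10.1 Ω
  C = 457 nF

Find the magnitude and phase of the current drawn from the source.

Step 1 — Angular frequency: ω = 2π·f = 2π·5000 = 3.142e+04 rad/s.
Step 2 — Component impedances:
  R: Z = R = 10.1 Ω
  C: Z = 1/(jωC) = -j/(ω·C) = 0 - j69.65 Ω
Step 3 — Series combination: Z_total = R + C = 10.1 - j69.65 Ω = 70.38∠-81.7° Ω.
Step 4 — Source phasor: V = 5∠62.9° V = 2.278 + j4.451 V.
Step 5 — Ohm's law: I = V / Z_total = (2.278 + j4.451) / (10.1 - j69.65) = -0.05794 + j0.0411 A.
Step 6 — Convert to polar: |I| = 0.07104 A, ∠I = 144.6°.

I = 0.07104∠144.6° A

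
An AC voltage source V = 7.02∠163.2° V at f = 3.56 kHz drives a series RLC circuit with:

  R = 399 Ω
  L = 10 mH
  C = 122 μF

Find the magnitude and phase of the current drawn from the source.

Step 1 — Angular frequency: ω = 2π·f = 2π·3560 = 2.237e+04 rad/s.
Step 2 — Component impedances:
  R: Z = R = 399 Ω
  L: Z = jωL = j·2.237e+04·0.01 = 0 + j223.7 Ω
  C: Z = 1/(jωC) = -j/(ω·C) = 0 - j0.3664 Ω
Step 3 — Series combination: Z_total = R + L + C = 399 + j223.3 Ω = 457.2∠29.2° Ω.
Step 4 — Source phasor: V = 7.02∠163.2° V = -6.72 + j2.029 V.
Step 5 — Ohm's law: I = V / Z_total = (-6.72 + j2.029) / (399 + j223.3) = -0.01066 + j0.01105 A.
Step 6 — Convert to polar: |I| = 0.01535 A, ∠I = 134.0°.

I = 0.01535∠134.0° A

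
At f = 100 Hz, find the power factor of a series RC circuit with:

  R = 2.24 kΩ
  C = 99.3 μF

Step 1 — Angular frequency: ω = 2π·f = 2π·100 = 628.3 rad/s.
Step 2 — Component impedances:
  R: Z = R = 2240 Ω
  C: Z = 1/(jωC) = -j/(ω·C) = 0 - j16.03 Ω
Step 3 — Series combination: Z_total = R + C = 2240 - j16.03 Ω = 2240∠-0.4° Ω.
Step 4 — Power factor: PF = cos(φ) = Re(Z)/|Z| = 2240/2240 = 1.
Step 5 — Type: Im(Z) = -16.03 ⇒ leading (phase φ = -0.4°).

PF = 1 (leading, φ = -0.4°)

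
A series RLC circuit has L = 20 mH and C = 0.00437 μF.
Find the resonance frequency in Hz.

Step 1 — Resonance condition Im(Z)=0 gives ω₀ = 1/√(LC).
Step 2 — ω₀ = 1/√(0.02·4.37e-09) = 1.07e+05 rad/s.
Step 3 — f₀ = ω₀/(2π) = 1.702e+04 Hz.

f₀ = 1.702e+04 Hz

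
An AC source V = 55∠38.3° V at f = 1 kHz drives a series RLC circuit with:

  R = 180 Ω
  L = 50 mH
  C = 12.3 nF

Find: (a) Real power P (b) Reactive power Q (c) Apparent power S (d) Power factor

Step 1 — Angular frequency: ω = 2π·f = 2π·1000 = 6283 rad/s.
Step 2 — Component impedances:
  R: Z = R = 180 Ω
  L: Z = jωL = j·6283·0.05 = 0 + j314.2 Ω
  C: Z = 1/(jωC) = -j/(ω·C) = 0 - j1.294e+04 Ω
Step 3 — Series combination: Z_total = R + L + C = 180 - j1.263e+04 Ω = 1.263e+04∠-89.2° Ω.
Step 4 — Source phasor: V = 55∠38.3° V = 43.16 + j34.09 V.
Step 5 — Current: I = V / Z = -0.002651 + j0.003457 A = 0.004356∠127.5° A.
Step 6 — Complex power: S = V·I* = 0.003415 - j0.2396 VA.
Step 7 — Real power: P = Re(S) = 0.003415 W.
Step 8 — Reactive power: Q = Im(S) = -0.2396 VAR.
Step 9 — Apparent power: |S| = 0.2396 VA.
Step 10 — Power factor: PF = P/|S| = 0.01426 (leading).

(a) P = 0.003415 W  (b) Q = -0.2396 VAR  (c) S = 0.2396 VA  (d) PF = 0.01426 (leading)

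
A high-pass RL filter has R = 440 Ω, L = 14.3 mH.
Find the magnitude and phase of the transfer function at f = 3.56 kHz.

Step 1 — Angular frequency: ω = 2π·3560 = 2.237e+04 rad/s.
Step 2 — Transfer function: H(jω) = jωL/(R + jωL).
Step 3 — Numerator jωL = j·319.9; denominator R + jωL = 440 + j319.9.
Step 4 — H = 0.3458 + j0.4756.
Step 5 — Magnitude: |H| = 0.588 (-4.6 dB); phase: φ = 54.0°.

|H| = 0.588 (-4.6 dB), φ = 54.0°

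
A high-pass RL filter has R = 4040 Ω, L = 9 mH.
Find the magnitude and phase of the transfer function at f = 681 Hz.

Step 1 — Angular frequency: ω = 2π·681 = 4279 rad/s.
Step 2 — Transfer function: H(jω) = jωL/(R + jωL).
Step 3 — Numerator jωL = j·38.51; denominator R + jωL = 4040 + j38.51.
Step 4 — H = 9.085e-05 + j0.009531.
Step 5 — Magnitude: |H| = 0.009532 (-40.4 dB); phase: φ = 89.5°.

|H| = 0.009532 (-40.4 dB), φ = 89.5°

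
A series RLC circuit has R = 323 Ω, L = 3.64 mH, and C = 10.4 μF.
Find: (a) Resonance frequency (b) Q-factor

Step 1 — Resonance condition Im(Z)=0 gives ω₀ = 1/√(LC).
Step 2 — ω₀ = 1/√(0.00364·1.04e-05) = 5140 rad/s.
Step 3 — f₀ = ω₀/(2π) = 818 Hz.
Step 4 — Series Q: Q = ω₀L/R = 5140·0.00364/323 = 0.05792.

(a) f₀ = 818 Hz  (b) Q = 0.05792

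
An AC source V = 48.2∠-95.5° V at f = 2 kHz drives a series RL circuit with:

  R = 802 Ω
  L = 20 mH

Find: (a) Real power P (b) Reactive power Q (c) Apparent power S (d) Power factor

Step 1 — Angular frequency: ω = 2π·f = 2π·2000 = 1.257e+04 rad/s.
Step 2 — Component impedances:
  R: Z = R = 802 Ω
  L: Z = jωL = j·1.257e+04·0.02 = 0 + j251.3 Ω
Step 3 — Series combination: Z_total = R + L = 802 + j251.3 Ω = 840.5∠17.4° Ω.
Step 4 — Source phasor: V = 48.2∠-95.5° V = -4.62 - j47.98 V.
Step 5 — Current: I = V / Z = -0.02232 - j0.05283 A = 0.05735∠-112.9° A.
Step 6 — Complex power: S = V·I* = 2.638 + j0.8266 VA.
Step 7 — Real power: P = Re(S) = 2.638 W.
Step 8 — Reactive power: Q = Im(S) = 0.8266 VAR.
Step 9 — Apparent power: |S| = 2.764 VA.
Step 10 — Power factor: PF = P/|S| = 0.9542 (lagging).

(a) P = 2.638 W  (b) Q = 0.8266 VAR  (c) S = 2.764 VA  (d) PF = 0.9542 (lagging)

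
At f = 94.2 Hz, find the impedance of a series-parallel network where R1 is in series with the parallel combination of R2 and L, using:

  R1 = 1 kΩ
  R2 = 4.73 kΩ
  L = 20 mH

Step 1 — Angular frequency: ω = 2π·f = 2π·94.2 = 591.9 rad/s.
Step 2 — Component impedances:
  R1: Z = R = 1000 Ω
  R2: Z = R = 4730 Ω
  L: Z = jωL = j·591.9·0.02 = 0 + j11.84 Ω
Step 3 — Parallel branch: R2 || L = 1/(1/R2 + 1/L) = 0.02962 + j11.84 Ω.
Step 4 — Series with R1: Z_total = R1 + (R2 || L) = 1000 + j11.84 Ω = 1000∠0.7° Ω.

Z = 1000 + j11.84 Ω = 1000∠0.7° Ω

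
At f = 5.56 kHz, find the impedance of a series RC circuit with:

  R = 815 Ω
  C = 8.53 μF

Step 1 — Angular frequency: ω = 2π·f = 2π·5560 = 3.493e+04 rad/s.
Step 2 — Component impedances:
  R: Z = R = 815 Ω
  C: Z = 1/(jωC) = -j/(ω·C) = 0 - j3.356 Ω
Step 3 — Series combination: Z_total = R + C = 815 - j3.356 Ω = 815∠-0.2° Ω.

Z = 815 - j3.356 Ω = 815∠-0.2° Ω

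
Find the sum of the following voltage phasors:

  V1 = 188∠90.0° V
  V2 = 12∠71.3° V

Step 1 — Convert each phasor to rectangular form:
  V1 = 188·(cos(90.0°) + j·sin(90.0°)) = 0 + j188 V
  V2 = 12·(cos(71.3°) + j·sin(71.3°)) = 3.847 + j11.37 V
Step 2 — Sum components: V_total = 3.847 + j199.4 V.
Step 3 — Convert to polar: |V_total| = 199.4 V, ∠V_total = 88.9°.

V_total = 199.4∠88.9° V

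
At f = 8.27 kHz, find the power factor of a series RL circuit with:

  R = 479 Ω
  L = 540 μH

Step 1 — Angular frequency: ω = 2π·f = 2π·8270 = 5.196e+04 rad/s.
Step 2 — Component impedances:
  R: Z = R = 479 Ω
  L: Z = jωL = j·5.196e+04·0.00054 = 0 + j28.06 Ω
Step 3 — Series combination: Z_total = R + L = 479 + j28.06 Ω = 479.8∠3.4° Ω.
Step 4 — Power factor: PF = cos(φ) = Re(Z)/|Z| = 479/479.8 = 0.9983.
Step 5 — Type: Im(Z) = 28.06 ⇒ lagging (phase φ = 3.4°).

PF = 0.9983 (lagging, φ = 3.4°)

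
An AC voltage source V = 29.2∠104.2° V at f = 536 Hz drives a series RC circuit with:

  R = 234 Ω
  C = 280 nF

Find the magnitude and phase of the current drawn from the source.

Step 1 — Angular frequency: ω = 2π·f = 2π·536 = 3368 rad/s.
Step 2 — Component impedances:
  R: Z = R = 234 Ω
  C: Z = 1/(jωC) = -j/(ω·C) = 0 - j1060 Ω
Step 3 — Series combination: Z_total = R + C = 234 - j1060 Ω = 1086∠-77.6° Ω.
Step 4 — Source phasor: V = 29.2∠104.2° V = -7.163 + j28.31 V.
Step 5 — Ohm's law: I = V / Z_total = (-7.163 + j28.31) / (234 - j1060) = -0.02688 - j0.0008242 A.
Step 6 — Convert to polar: |I| = 0.02689 A, ∠I = -178.2°.

I = 0.02689∠-178.2° A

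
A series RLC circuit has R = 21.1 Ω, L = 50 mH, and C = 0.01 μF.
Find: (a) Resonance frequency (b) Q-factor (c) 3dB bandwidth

Step 1 — Resonance: ω₀ = 1/√(LC) = 1/√(0.05·1e-08) = 4.472e+04 rad/s.
Step 2 — f₀ = ω₀/(2π) = 7118 Hz.
Step 3 — Series Q: Q = ω₀L/R = 4.472e+04·0.05/21.1 = 106.
Step 4 — Bandwidth: Δω = ω₀/Q = 422 rad/s; BW = Δω/(2π) = 67.16 Hz.

(a) f₀ = 7118 Hz  (b) Q = 106  (c) BW = 67.16 Hz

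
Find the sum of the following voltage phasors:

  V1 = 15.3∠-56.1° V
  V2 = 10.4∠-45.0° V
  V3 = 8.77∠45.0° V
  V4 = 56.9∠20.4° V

Step 1 — Convert each phasor to rectangular form:
  V1 = 15.3·(cos(-56.1°) + j·sin(-56.1°)) = 8.534 - j12.7 V
  V2 = 10.4·(cos(-45.0°) + j·sin(-45.0°)) = 7.354 - j7.354 V
  V3 = 8.77·(cos(45.0°) + j·sin(45.0°)) = 6.201 + j6.201 V
  V4 = 56.9·(cos(20.4°) + j·sin(20.4°)) = 53.33 + j19.83 V
Step 2 — Sum components: V_total = 75.42 + j5.982 V.
Step 3 — Convert to polar: |V_total| = 75.66 V, ∠V_total = 4.5°.

V_total = 75.66∠4.5° V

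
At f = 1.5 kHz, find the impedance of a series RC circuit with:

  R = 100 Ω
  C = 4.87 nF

Step 1 — Angular frequency: ω = 2π·f = 2π·1500 = 9425 rad/s.
Step 2 — Component impedances:
  R: Z = R = 100 Ω
  C: Z = 1/(jωC) = -j/(ω·C) = 0 - j2.179e+04 Ω
Step 3 — Series combination: Z_total = R + C = 100 - j2.179e+04 Ω = 2.179e+04∠-89.7° Ω.

Z = 100 - j2.179e+04 Ω = 2.179e+04∠-89.7° Ω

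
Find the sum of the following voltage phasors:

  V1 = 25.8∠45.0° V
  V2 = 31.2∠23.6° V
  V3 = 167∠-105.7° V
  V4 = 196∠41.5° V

Step 1 — Convert each phasor to rectangular form:
  V1 = 25.8·(cos(45.0°) + j·sin(45.0°)) = 18.24 + j18.24 V
  V2 = 31.2·(cos(23.6°) + j·sin(23.6°)) = 28.59 + j12.49 V
  V3 = 167·(cos(-105.7°) + j·sin(-105.7°)) = -45.19 - j160.8 V
  V4 = 196·(cos(41.5°) + j·sin(41.5°)) = 146.8 + j129.9 V
Step 2 — Sum components: V_total = 148.4 - j0.1617 V.
Step 3 — Convert to polar: |V_total| = 148.4 V, ∠V_total = -0.1°.

V_total = 148.4∠-0.1° V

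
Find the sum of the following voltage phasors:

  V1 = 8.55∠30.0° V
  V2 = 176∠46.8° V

Step 1 — Convert each phasor to rectangular form:
  V1 = 8.55·(cos(30.0°) + j·sin(30.0°)) = 7.405 + j4.275 V
  V2 = 176·(cos(46.8°) + j·sin(46.8°)) = 120.5 + j128.3 V
Step 2 — Sum components: V_total = 127.9 + j132.6 V.
Step 3 — Convert to polar: |V_total| = 184.2 V, ∠V_total = 46.0°.

V_total = 184.2∠46.0° V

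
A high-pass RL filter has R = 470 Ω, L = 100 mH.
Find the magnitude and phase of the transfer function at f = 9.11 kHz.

Step 1 — Angular frequency: ω = 2π·9110 = 5.724e+04 rad/s.
Step 2 — Transfer function: H(jω) = jωL/(R + jωL).
Step 3 — Numerator jωL = j·5724; denominator R + jωL = 470 + j5724.
Step 4 — H = 0.9933 + j0.08156.
Step 5 — Magnitude: |H| = 0.9966 (-0.0 dB); phase: φ = 4.7°.

|H| = 0.9966 (-0.0 dB), φ = 4.7°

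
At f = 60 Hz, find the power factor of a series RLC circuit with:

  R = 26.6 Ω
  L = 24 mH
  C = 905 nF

Step 1 — Angular frequency: ω = 2π·f = 2π·60 = 377 rad/s.
Step 2 — Component impedances:
  R: Z = R = 26.6 Ω
  L: Z = jωL = j·377·0.024 = 0 + j9.048 Ω
  C: Z = 1/(jωC) = -j/(ω·C) = 0 - j2931 Ω
Step 3 — Series combination: Z_total = R + L + C = 26.6 - j2922 Ω = 2922∠-89.5° Ω.
Step 4 — Power factor: PF = cos(φ) = Re(Z)/|Z| = 26.6/2922 = 0.009103.
Step 5 — Type: Im(Z) = -2922 ⇒ leading (phase φ = -89.5°).

PF = 0.009103 (leading, φ = -89.5°)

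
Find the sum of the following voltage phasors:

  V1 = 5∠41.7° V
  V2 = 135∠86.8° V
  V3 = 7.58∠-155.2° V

Step 1 — Convert each phasor to rectangular form:
  V1 = 5·(cos(41.7°) + j·sin(41.7°)) = 3.733 + j3.326 V
  V2 = 135·(cos(86.8°) + j·sin(86.8°)) = 7.536 + j134.8 V
  V3 = 7.58·(cos(-155.2°) + j·sin(-155.2°)) = -6.881 - j3.179 V
Step 2 — Sum components: V_total = 4.388 + j134.9 V.
Step 3 — Convert to polar: |V_total| = 135 V, ∠V_total = 88.1°.

V_total = 135∠88.1° V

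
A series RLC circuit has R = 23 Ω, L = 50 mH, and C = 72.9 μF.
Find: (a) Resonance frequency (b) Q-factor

Step 1 — Resonance condition Im(Z)=0 gives ω₀ = 1/√(LC).
Step 2 — ω₀ = 1/√(0.05·7.29e-05) = 523.8 rad/s.
Step 3 — f₀ = ω₀/(2π) = 83.36 Hz.
Step 4 — Series Q: Q = ω₀L/R = 523.8·0.05/23 = 1.139.

(a) f₀ = 83.36 Hz  (b) Q = 1.139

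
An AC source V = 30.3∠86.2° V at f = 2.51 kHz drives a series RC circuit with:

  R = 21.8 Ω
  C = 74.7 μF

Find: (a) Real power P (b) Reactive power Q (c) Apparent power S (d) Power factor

Step 1 — Angular frequency: ω = 2π·f = 2π·2510 = 1.577e+04 rad/s.
Step 2 — Component impedances:
  R: Z = R = 21.8 Ω
  C: Z = 1/(jωC) = -j/(ω·C) = 0 - j0.8488 Ω
Step 3 — Series combination: Z_total = R + C = 21.8 - j0.8488 Ω = 21.82∠-2.2° Ω.
Step 4 — Source phasor: V = 30.3∠86.2° V = 2.008 + j30.23 V.
Step 5 — Current: I = V / Z = 0.03806 + j1.388 A = 1.389∠88.4° A.
Step 6 — Complex power: S = V·I* = 42.05 - j1.637 VA.
Step 7 — Real power: P = Re(S) = 42.05 W.
Step 8 — Reactive power: Q = Im(S) = -1.637 VAR.
Step 9 — Apparent power: |S| = 42.08 VA.
Step 10 — Power factor: PF = P/|S| = 0.9992 (leading).

(a) P = 42.05 W  (b) Q = -1.637 VAR  (c) S = 42.08 VA  (d) PF = 0.9992 (leading)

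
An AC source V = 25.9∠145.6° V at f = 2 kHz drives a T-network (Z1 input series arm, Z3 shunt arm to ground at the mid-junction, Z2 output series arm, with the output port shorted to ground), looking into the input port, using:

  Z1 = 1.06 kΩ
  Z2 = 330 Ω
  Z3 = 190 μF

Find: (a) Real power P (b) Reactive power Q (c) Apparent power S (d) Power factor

Step 1 — Angular frequency: ω = 2π·f = 2π·2000 = 1.257e+04 rad/s.
Step 2 — Component impedances:
  Z1: Z = R = 1060 Ω
  Z2: Z = R = 330 Ω
  Z3: Z = 1/(jωC) = -j/(ω·C) = 0 - j0.4188 Ω
Step 3 — With the output port shorted to ground, the output series arm Z2 runs from the junction to ground; the shunt arm Z3 also runs from the junction to ground. They appear in parallel: Z3 || Z2 = 0.0005316 - j0.4188 Ω.
Step 4 — Series with input arm Z1: Z_in = Z1 + (Z3 || Z2) = 1060 - j0.4188 Ω = 1060∠-0.0° Ω.
Step 5 — Source phasor: V = 25.9∠145.6° V = -21.37 + j14.63 V.
Step 6 — Current: I = V / Z = -0.02017 + j0.0138 A = 0.02443∠145.6° A.
Step 7 — Complex power: S = V·I* = 0.6328 - j0.00025 VA.
Step 8 — Real power: P = Re(S) = 0.6328 W.
Step 9 — Reactive power: Q = Im(S) = -0.00025 VAR.
Step 10 — Apparent power: |S| = 0.6328 VA.
Step 11 — Power factor: PF = P/|S| = 1 (leading).

(a) P = 0.6328 W  (b) Q = -0.00025 VAR  (c) S = 0.6328 VA  (d) PF = 1 (leading)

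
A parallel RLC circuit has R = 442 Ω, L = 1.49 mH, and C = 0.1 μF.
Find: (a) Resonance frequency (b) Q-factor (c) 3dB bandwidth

Step 1 — Resonance: ω₀ = 1/√(LC) = 1/√(0.00149·1e-07) = 8.192e+04 rad/s.
Step 2 — f₀ = ω₀/(2π) = 1.304e+04 Hz.
Step 3 — Parallel Q: Q = R/(ω₀L) = 442/(8.192e+04·0.00149) = 3.621.
Step 4 — Bandwidth: Δω = ω₀/Q = 2.262e+04 rad/s; BW = Δω/(2π) = 3601 Hz.

(a) f₀ = 1.304e+04 Hz  (b) Q = 3.621  (c) BW = 3601 Hz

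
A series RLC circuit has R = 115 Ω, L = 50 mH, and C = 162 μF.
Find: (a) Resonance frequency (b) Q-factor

Step 1 — Resonance condition Im(Z)=0 gives ω₀ = 1/√(LC).
Step 2 — ω₀ = 1/√(0.05·0.000162) = 351.4 rad/s.
Step 3 — f₀ = ω₀/(2π) = 55.92 Hz.
Step 4 — Series Q: Q = ω₀L/R = 351.4·0.05/115 = 0.1528.

(a) f₀ = 55.92 Hz  (b) Q = 0.1528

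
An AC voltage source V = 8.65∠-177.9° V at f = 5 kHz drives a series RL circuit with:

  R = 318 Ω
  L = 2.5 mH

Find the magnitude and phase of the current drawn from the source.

Step 1 — Angular frequency: ω = 2π·f = 2π·5000 = 3.142e+04 rad/s.
Step 2 — Component impedances:
  R: Z = R = 318 Ω
  L: Z = jωL = j·3.142e+04·0.0025 = 0 + j78.54 Ω
Step 3 — Series combination: Z_total = R + L = 318 + j78.54 Ω = 327.6∠13.9° Ω.
Step 4 — Source phasor: V = 8.65∠-177.9° V = -8.644 - j0.317 V.
Step 5 — Ohm's law: I = V / Z_total = (-8.644 - j0.317) / (318 + j78.54) = -0.02585 + j0.005388 A.
Step 6 — Convert to polar: |I| = 0.02641 A, ∠I = 168.2°.

I = 0.02641∠168.2° A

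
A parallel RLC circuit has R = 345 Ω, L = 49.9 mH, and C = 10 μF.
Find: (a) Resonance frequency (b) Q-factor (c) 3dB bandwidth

Step 1 — Resonance: ω₀ = 1/√(LC) = 1/√(0.0499·1e-05) = 1416 rad/s.
Step 2 — f₀ = ω₀/(2π) = 225.3 Hz.
Step 3 — Parallel Q: Q = R/(ω₀L) = 345/(1416·0.0499) = 4.884.
Step 4 — Bandwidth: Δω = ω₀/Q = 289.9 rad/s; BW = Δω/(2π) = 46.13 Hz.

(a) f₀ = 225.3 Hz  (b) Q = 4.884  (c) BW = 46.13 Hz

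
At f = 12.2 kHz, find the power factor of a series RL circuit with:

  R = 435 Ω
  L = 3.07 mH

Step 1 — Angular frequency: ω = 2π·f = 2π·1.22e+04 = 7.665e+04 rad/s.
Step 2 — Component impedances:
  R: Z = R = 435 Ω
  L: Z = jωL = j·7.665e+04·0.00307 = 0 + j235.3 Ω
Step 3 — Series combination: Z_total = R + L = 435 + j235.3 Ω = 494.6∠28.4° Ω.
Step 4 — Power factor: PF = cos(φ) = Re(Z)/|Z| = 435/494.6 = 0.8795.
Step 5 — Type: Im(Z) = 235.3 ⇒ lagging (phase φ = 28.4°).

PF = 0.8795 (lagging, φ = 28.4°)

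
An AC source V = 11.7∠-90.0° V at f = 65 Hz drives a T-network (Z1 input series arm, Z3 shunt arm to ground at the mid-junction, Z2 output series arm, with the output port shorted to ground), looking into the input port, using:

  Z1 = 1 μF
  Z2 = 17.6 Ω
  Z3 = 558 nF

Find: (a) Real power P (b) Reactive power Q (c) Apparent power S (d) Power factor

Step 1 — Angular frequency: ω = 2π·f = 2π·65 = 408.4 rad/s.
Step 2 — Component impedances:
  Z1: Z = 1/(jωC) = -j/(ω·C) = 0 - j2449 Ω
  Z2: Z = R = 17.6 Ω
  Z3: Z = 1/(jωC) = -j/(ω·C) = 0 - j4388 Ω
Step 3 — With the output port shorted to ground, the output series arm Z2 runs from the junction to ground; the shunt arm Z3 also runs from the junction to ground. They appear in parallel: Z3 || Z2 = 17.6 - j0.07059 Ω.
Step 4 — Series with input arm Z1: Z_in = Z1 + (Z3 || Z2) = 17.6 - j2449 Ω = 2449∠-89.6° Ω.
Step 5 — Source phasor: V = 11.7∠-90.0° V = 0 - j11.7 V.
Step 6 — Current: I = V / Z = 0.004778 - j3.434e-05 A = 0.004778∠-0.4° A.
Step 7 — Complex power: S = V·I* = 0.0004018 - j0.0559 VA.
Step 8 — Real power: P = Re(S) = 0.0004018 W.
Step 9 — Reactive power: Q = Im(S) = -0.0559 VAR.
Step 10 — Apparent power: |S| = 0.0559 VA.
Step 11 — Power factor: PF = P/|S| = 0.007187 (leading).

(a) P = 0.0004018 W  (b) Q = -0.0559 VAR  (c) S = 0.0559 VA  (d) PF = 0.007187 (leading)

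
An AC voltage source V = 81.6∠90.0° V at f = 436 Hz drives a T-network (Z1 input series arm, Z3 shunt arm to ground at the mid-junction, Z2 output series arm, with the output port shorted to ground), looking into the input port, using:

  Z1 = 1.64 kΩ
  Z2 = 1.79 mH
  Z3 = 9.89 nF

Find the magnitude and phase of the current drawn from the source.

Step 1 — Angular frequency: ω = 2π·f = 2π·436 = 2739 rad/s.
Step 2 — Component impedances:
  Z1: Z = R = 1640 Ω
  Z2: Z = jωL = j·2739·0.00179 = 0 + j4.904 Ω
  Z3: Z = 1/(jωC) = -j/(ω·C) = 0 - j3.691e+04 Ω
Step 3 — With the output port shorted to ground, the output series arm Z2 runs from the junction to ground; the shunt arm Z3 also runs from the junction to ground. They appear in parallel: Z3 || Z2 = 0 + j4.904 Ω.
Step 4 — Series with input arm Z1: Z_in = Z1 + (Z3 || Z2) = 1640 + j4.904 Ω = 1640∠0.2° Ω.
Step 5 — Source phasor: V = 81.6∠90.0° V = 0 + j81.6 V.
Step 6 — Ohm's law: I = V / Z_total = (0 + j81.6) / (1640 + j4.904) = 0.0001488 + j0.04976 A.
Step 7 — Convert to polar: |I| = 0.04976 A, ∠I = 89.8°.

I = 0.04976∠89.8° A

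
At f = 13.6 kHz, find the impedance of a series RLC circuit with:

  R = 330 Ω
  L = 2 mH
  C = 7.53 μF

Step 1 — Angular frequency: ω = 2π·f = 2π·1.36e+04 = 8.545e+04 rad/s.
Step 2 — Component impedances:
  R: Z = R = 330 Ω
  L: Z = jωL = j·8.545e+04·0.002 = 0 + j170.9 Ω
  C: Z = 1/(jωC) = -j/(ω·C) = 0 - j1.554 Ω
Step 3 — Series combination: Z_total = R + L + C = 330 + j169.3 Ω = 370.9∠27.2° Ω.

Z = 330 + j169.3 Ω = 370.9∠27.2° Ω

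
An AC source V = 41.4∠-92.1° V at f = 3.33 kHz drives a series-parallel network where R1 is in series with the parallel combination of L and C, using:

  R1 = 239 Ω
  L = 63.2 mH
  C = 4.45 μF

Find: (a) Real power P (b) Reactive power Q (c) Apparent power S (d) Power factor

Step 1 — Angular frequency: ω = 2π·f = 2π·3330 = 2.092e+04 rad/s.
Step 2 — Component impedances:
  R1: Z = R = 239 Ω
  L: Z = jωL = j·2.092e+04·0.0632 = 0 + j1322 Ω
  C: Z = 1/(jωC) = -j/(ω·C) = 0 - j10.74 Ω
Step 3 — Parallel branch: L || C = 1/(1/L + 1/C) = 0 - j10.83 Ω.
Step 4 — Series with R1: Z_total = R1 + (L || C) = 239 - j10.83 Ω = 239.2∠-2.6° Ω.
Step 5 — Source phasor: V = 41.4∠-92.1° V = -1.517 - j41.37 V.
Step 6 — Current: I = V / Z = 0.001492 - j0.173 A = 0.173∠-89.5° A.
Step 7 — Complex power: S = V·I* = 7.157 - j0.3242 VA.
Step 8 — Real power: P = Re(S) = 7.157 W.
Step 9 — Reactive power: Q = Im(S) = -0.3242 VAR.
Step 10 — Apparent power: |S| = 7.164 VA.
Step 11 — Power factor: PF = P/|S| = 0.999 (leading).

(a) P = 7.157 W  (b) Q = -0.3242 VAR  (c) S = 7.164 VA  (d) PF = 0.999 (leading)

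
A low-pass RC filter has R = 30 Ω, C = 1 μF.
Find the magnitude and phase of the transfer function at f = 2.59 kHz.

Step 1 — Angular frequency: ω = 2π·2590 = 1.627e+04 rad/s.
Step 2 — Transfer function: H(jω) = 1/(1 + jωRC).
Step 3 — Denominator: 1 + jωRC = 1 + j·1.627e+04·30·1e-06 = 1 + j0.4882.
Step 4 — H = 0.8075 - j0.3942.
Step 5 — Magnitude: |H| = 0.8986 (-0.9 dB); phase: φ = -26.0°.

|H| = 0.8986 (-0.9 dB), φ = -26.0°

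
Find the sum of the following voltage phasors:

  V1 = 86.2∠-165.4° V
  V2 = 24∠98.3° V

Step 1 — Convert each phasor to rectangular form:
  V1 = 86.2·(cos(-165.4°) + j·sin(-165.4°)) = -83.42 - j21.73 V
  V2 = 24·(cos(98.3°) + j·sin(98.3°)) = -3.465 + j23.75 V
Step 2 — Sum components: V_total = -86.88 + j2.02 V.
Step 3 — Convert to polar: |V_total| = 86.9 V, ∠V_total = 178.7°.

V_total = 86.9∠178.7° V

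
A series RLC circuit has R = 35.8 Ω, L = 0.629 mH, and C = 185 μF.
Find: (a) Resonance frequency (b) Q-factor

Step 1 — Resonance condition Im(Z)=0 gives ω₀ = 1/√(LC).
Step 2 — ω₀ = 1/√(0.000629·0.000185) = 2931 rad/s.
Step 3 — f₀ = ω₀/(2π) = 466.6 Hz.
Step 4 — Series Q: Q = ω₀L/R = 2931·0.000629/35.8 = 0.05151.

(a) f₀ = 466.6 Hz  (b) Q = 0.05151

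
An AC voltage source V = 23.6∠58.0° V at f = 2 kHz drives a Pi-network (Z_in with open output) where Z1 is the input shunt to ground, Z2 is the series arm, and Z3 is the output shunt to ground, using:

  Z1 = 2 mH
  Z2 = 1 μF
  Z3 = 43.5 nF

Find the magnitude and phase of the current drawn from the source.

Step 1 — Angular frequency: ω = 2π·f = 2π·2000 = 1.257e+04 rad/s.
Step 2 — Component impedances:
  Z1: Z = jωL = j·1.257e+04·0.002 = 0 + j25.13 Ω
  Z2: Z = 1/(jωC) = -j/(ω·C) = 0 - j79.58 Ω
  Z3: Z = 1/(jωC) = -j/(ω·C) = 0 - j1829 Ω
Step 3 — With open output, the series arm Z2 and the output shunt Z3 appear in series to ground: Z2 + Z3 = 0 - j1909 Ω.
Step 4 — Parallel with input shunt Z1: Z_in = Z1 || (Z2 + Z3) = 0 + j25.47 Ω = 25.47∠90.0° Ω.
Step 5 — Source phasor: V = 23.6∠58.0° V = 12.51 + j20.01 V.
Step 6 — Ohm's law: I = V / Z_total = (12.51 + j20.01) / (0 + j25.47) = 0.7858 - j0.4911 A.
Step 7 — Convert to polar: |I| = 0.9267 A, ∠I = -32.0°.

I = 0.9267∠-32.0° A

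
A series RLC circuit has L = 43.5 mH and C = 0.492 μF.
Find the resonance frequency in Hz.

Step 1 — Resonance condition Im(Z)=0 gives ω₀ = 1/√(LC).
Step 2 — ω₀ = 1/√(0.0435·4.92e-07) = 6836 rad/s.
Step 3 — f₀ = ω₀/(2π) = 1088 Hz.

f₀ = 1088 Hz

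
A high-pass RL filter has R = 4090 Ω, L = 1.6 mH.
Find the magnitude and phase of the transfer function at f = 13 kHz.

Step 1 — Angular frequency: ω = 2π·1.3e+04 = 8.168e+04 rad/s.
Step 2 — Transfer function: H(jω) = jωL/(R + jωL).
Step 3 — Numerator jωL = j·130.7; denominator R + jωL = 4090 + j130.7.
Step 4 — H = 0.00102 + j0.03192.
Step 5 — Magnitude: |H| = 0.03194 (-29.9 dB); phase: φ = 88.2°.

|H| = 0.03194 (-29.9 dB), φ = 88.2°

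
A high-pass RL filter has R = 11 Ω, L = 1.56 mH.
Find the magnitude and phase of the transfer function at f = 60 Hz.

Step 1 — Angular frequency: ω = 2π·60 = 377 rad/s.
Step 2 — Transfer function: H(jω) = jωL/(R + jωL).
Step 3 — Numerator jωL = j·0.5881; denominator R + jωL = 11 + j0.5881.
Step 4 — H = 0.00285 + j0.05331.
Step 5 — Magnitude: |H| = 0.05339 (-25.5 dB); phase: φ = 86.9°.

|H| = 0.05339 (-25.5 dB), φ = 86.9°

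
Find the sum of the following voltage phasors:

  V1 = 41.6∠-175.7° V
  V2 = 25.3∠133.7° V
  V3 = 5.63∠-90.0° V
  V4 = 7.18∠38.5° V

Step 1 — Convert each phasor to rectangular form:
  V1 = 41.6·(cos(-175.7°) + j·sin(-175.7°)) = -41.48 - j3.119 V
  V2 = 25.3·(cos(133.7°) + j·sin(133.7°)) = -17.48 + j18.29 V
  V3 = 5.63·(cos(-90.0°) + j·sin(-90.0°)) = 0 - j5.63 V
  V4 = 7.18·(cos(38.5°) + j·sin(38.5°)) = 5.619 + j4.47 V
Step 2 — Sum components: V_total = -53.34 + j14.01 V.
Step 3 — Convert to polar: |V_total| = 55.15 V, ∠V_total = 165.3°.

V_total = 55.15∠165.3° V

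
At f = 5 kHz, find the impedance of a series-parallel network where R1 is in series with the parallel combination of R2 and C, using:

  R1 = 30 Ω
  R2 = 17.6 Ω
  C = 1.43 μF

Step 1 — Angular frequency: ω = 2π·f = 2π·5000 = 3.142e+04 rad/s.
Step 2 — Component impedances:
  R1: Z = R = 30 Ω
  R2: Z = R = 17.6 Ω
  C: Z = 1/(jωC) = -j/(ω·C) = 0 - j22.26 Ω
Step 3 — Parallel branch: R2 || C = 1/(1/R2 + 1/C) = 10.83 - j8.563 Ω.
Step 4 — Series with R1: Z_total = R1 + (R2 || C) = 40.83 - j8.563 Ω = 41.72∠-11.8° Ω.

Z = 40.83 - j8.563 Ω = 41.72∠-11.8° Ω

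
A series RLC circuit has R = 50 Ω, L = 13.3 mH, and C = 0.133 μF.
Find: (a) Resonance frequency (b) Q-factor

Step 1 — Resonance condition Im(Z)=0 gives ω₀ = 1/√(LC).
Step 2 — ω₀ = 1/√(0.0133·1.33e-07) = 2.378e+04 rad/s.
Step 3 — f₀ = ω₀/(2π) = 3784 Hz.
Step 4 — Series Q: Q = ω₀L/R = 2.378e+04·0.0133/50 = 6.325.

(a) f₀ = 3784 Hz  (b) Q = 6.325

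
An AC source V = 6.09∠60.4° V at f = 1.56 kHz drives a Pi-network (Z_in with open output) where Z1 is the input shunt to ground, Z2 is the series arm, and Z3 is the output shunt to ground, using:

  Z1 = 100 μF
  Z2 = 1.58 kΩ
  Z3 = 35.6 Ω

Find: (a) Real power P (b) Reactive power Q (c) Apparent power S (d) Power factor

Step 1 — Angular frequency: ω = 2π·f = 2π·1560 = 9802 rad/s.
Step 2 — Component impedances:
  Z1: Z = 1/(jωC) = -j/(ω·C) = 0 - j1.02 Ω
  Z2: Z = R = 1580 Ω
  Z3: Z = R = 35.6 Ω
Step 3 — With open output, the series arm Z2 and the output shunt Z3 appear in series to ground: Z2 + Z3 = 1616 Ω.
Step 4 — Parallel with input shunt Z1: Z_in = Z1 || (Z2 + Z3) = 0.0006443 - j1.02 Ω = 1.02∠-90.0° Ω.
Step 5 — Source phasor: V = 6.09∠60.4° V = 3.008 + j5.295 V.
Step 6 — Current: I = V / Z = -5.188 + j2.952 A = 5.969∠150.4° A.
Step 7 — Complex power: S = V·I* = 0.02296 - j36.35 VA.
Step 8 — Real power: P = Re(S) = 0.02296 W.
Step 9 — Reactive power: Q = Im(S) = -36.35 VAR.
Step 10 — Apparent power: |S| = 36.35 VA.
Step 11 — Power factor: PF = P/|S| = 0.0006315 (leading).

(a) P = 0.02296 W  (b) Q = -36.35 VAR  (c) S = 36.35 VA  (d) PF = 0.0006315 (leading)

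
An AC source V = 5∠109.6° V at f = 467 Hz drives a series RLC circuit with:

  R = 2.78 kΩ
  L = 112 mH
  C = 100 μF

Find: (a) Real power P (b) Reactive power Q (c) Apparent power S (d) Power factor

Step 1 — Angular frequency: ω = 2π·f = 2π·467 = 2934 rad/s.
Step 2 — Component impedances:
  R: Z = R = 2780 Ω
  L: Z = jωL = j·2934·0.112 = 0 + j328.6 Ω
  C: Z = 1/(jωC) = -j/(ω·C) = 0 - j3.408 Ω
Step 3 — Series combination: Z_total = R + L + C = 2780 + j325.2 Ω = 2799∠6.7° Ω.
Step 4 — Source phasor: V = 5∠109.6° V = -1.677 + j4.71 V.
Step 5 — Current: I = V / Z = -0.0003996 + j0.001741 A = 0.001786∠102.9° A.
Step 6 — Complex power: S = V·I* = 0.008871 + j0.001038 VA.
Step 7 — Real power: P = Re(S) = 0.008871 W.
Step 8 — Reactive power: Q = Im(S) = 0.001038 VAR.
Step 9 — Apparent power: |S| = 0.008932 VA.
Step 10 — Power factor: PF = P/|S| = 0.9932 (lagging).

(a) P = 0.008871 W  (b) Q = 0.001038 VAR  (c) S = 0.008932 VA  (d) PF = 0.9932 (lagging)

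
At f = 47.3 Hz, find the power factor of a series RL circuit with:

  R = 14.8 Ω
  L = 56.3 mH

Step 1 — Angular frequency: ω = 2π·f = 2π·47.3 = 297.2 rad/s.
Step 2 — Component impedances:
  R: Z = R = 14.8 Ω
  L: Z = jωL = j·297.2·0.0563 = 0 + j16.73 Ω
Step 3 — Series combination: Z_total = R + L = 14.8 + j16.73 Ω = 22.34∠48.5° Ω.
Step 4 — Power factor: PF = cos(φ) = Re(Z)/|Z| = 14.8/22.34 = 0.6625.
Step 5 — Type: Im(Z) = 16.73 ⇒ lagging (phase φ = 48.5°).

PF = 0.6625 (lagging, φ = 48.5°)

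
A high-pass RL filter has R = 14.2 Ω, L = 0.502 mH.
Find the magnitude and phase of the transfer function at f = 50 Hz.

Step 1 — Angular frequency: ω = 2π·50 = 314.2 rad/s.
Step 2 — Transfer function: H(jω) = jωL/(R + jωL).
Step 3 — Numerator jωL = j·0.1577; denominator R + jωL = 14.2 + j0.1577.
Step 4 — H = 0.0001233 + j0.0111.
Step 5 — Magnitude: |H| = 0.01111 (-39.1 dB); phase: φ = 89.4°.

|H| = 0.01111 (-39.1 dB), φ = 89.4°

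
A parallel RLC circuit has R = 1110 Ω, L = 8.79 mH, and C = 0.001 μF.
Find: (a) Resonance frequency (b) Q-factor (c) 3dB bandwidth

Step 1 — Resonance: ω₀ = 1/√(LC) = 1/√(0.00879·1e-09) = 3.373e+05 rad/s.
Step 2 — f₀ = ω₀/(2π) = 5.368e+04 Hz.
Step 3 — Parallel Q: Q = R/(ω₀L) = 1110/(3.373e+05·0.00879) = 0.3744.
Step 4 — Bandwidth: Δω = ω₀/Q = 9.009e+05 rad/s; BW = Δω/(2π) = 1.434e+05 Hz.

(a) f₀ = 5.368e+04 Hz  (b) Q = 0.3744  (c) BW = 1.434e+05 Hz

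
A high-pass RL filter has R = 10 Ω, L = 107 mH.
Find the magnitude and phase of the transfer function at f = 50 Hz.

Step 1 — Angular frequency: ω = 2π·50 = 314.2 rad/s.
Step 2 — Transfer function: H(jω) = jωL/(R + jωL).
Step 3 — Numerator jωL = j·33.62; denominator R + jωL = 10 + j33.62.
Step 4 — H = 0.9187 + j0.2733.
Step 5 — Magnitude: |H| = 0.9585 (-0.4 dB); phase: φ = 16.6°.

|H| = 0.9585 (-0.4 dB), φ = 16.6°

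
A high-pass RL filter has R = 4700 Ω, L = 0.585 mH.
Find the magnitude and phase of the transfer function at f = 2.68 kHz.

Step 1 — Angular frequency: ω = 2π·2680 = 1.684e+04 rad/s.
Step 2 — Transfer function: H(jω) = jωL/(R + jωL).
Step 3 — Numerator jωL = j·9.851; denominator R + jωL = 4700 + j9.851.
Step 4 — H = 4.393e-06 + j0.002096.
Step 5 — Magnitude: |H| = 0.002096 (-53.6 dB); phase: φ = 89.9°.

|H| = 0.002096 (-53.6 dB), φ = 89.9°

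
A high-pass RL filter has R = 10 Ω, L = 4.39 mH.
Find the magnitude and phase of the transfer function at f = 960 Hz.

Step 1 — Angular frequency: ω = 2π·960 = 6032 rad/s.
Step 2 — Transfer function: H(jω) = jωL/(R + jωL).
Step 3 — Numerator jωL = j·26.48; denominator R + jωL = 10 + j26.48.
Step 4 — H = 0.8752 + j0.3305.
Step 5 — Magnitude: |H| = 0.9355 (-0.6 dB); phase: φ = 20.7°.

|H| = 0.9355 (-0.6 dB), φ = 20.7°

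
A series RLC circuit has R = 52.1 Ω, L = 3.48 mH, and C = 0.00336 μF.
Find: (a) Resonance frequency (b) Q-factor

Step 1 — Resonance condition Im(Z)=0 gives ω₀ = 1/√(LC).
Step 2 — ω₀ = 1/√(0.00348·3.36e-09) = 2.924e+05 rad/s.
Step 3 — f₀ = ω₀/(2π) = 4.654e+04 Hz.
Step 4 — Series Q: Q = ω₀L/R = 2.924e+05·0.00348/52.1 = 19.53.

(a) f₀ = 4.654e+04 Hz  (b) Q = 19.53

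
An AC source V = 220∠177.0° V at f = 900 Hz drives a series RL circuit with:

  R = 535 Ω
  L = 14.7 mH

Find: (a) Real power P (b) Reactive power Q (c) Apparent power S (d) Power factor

Step 1 — Angular frequency: ω = 2π·f = 2π·900 = 5655 rad/s.
Step 2 — Component impedances:
  R: Z = R = 535 Ω
  L: Z = jωL = j·5655·0.0147 = 0 + j83.13 Ω
Step 3 — Series combination: Z_total = R + L = 535 + j83.13 Ω = 541.4∠8.8° Ω.
Step 4 — Source phasor: V = 220∠177.0° V = -219.7 + j11.51 V.
Step 5 — Current: I = V / Z = -0.3977 + j0.08332 A = 0.4063∠168.2° A.
Step 6 — Complex power: S = V·I* = 88.33 + j13.73 VA.
Step 7 — Real power: P = Re(S) = 88.33 W.
Step 8 — Reactive power: Q = Im(S) = 13.73 VAR.
Step 9 — Apparent power: |S| = 89.39 VA.
Step 10 — Power factor: PF = P/|S| = 0.9881 (lagging).

(a) P = 88.33 W  (b) Q = 13.73 VAR  (c) S = 89.39 VA  (d) PF = 0.9881 (lagging)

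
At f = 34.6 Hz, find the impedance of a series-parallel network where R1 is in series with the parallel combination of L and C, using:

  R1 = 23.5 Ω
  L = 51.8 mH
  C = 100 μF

Step 1 — Angular frequency: ω = 2π·f = 2π·34.6 = 217.4 rad/s.
Step 2 — Component impedances:
  R1: Z = R = 23.5 Ω
  L: Z = jωL = j·217.4·0.0518 = 0 + j11.26 Ω
  C: Z = 1/(jωC) = -j/(ω·C) = 0 - j46 Ω
Step 3 — Parallel branch: L || C = 1/(1/L + 1/C) = 0 + j14.91 Ω.
Step 4 — Series with R1: Z_total = R1 + (L || C) = 23.5 + j14.91 Ω = 27.83∠32.4° Ω.

Z = 23.5 + j14.91 Ω = 27.83∠32.4° Ω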